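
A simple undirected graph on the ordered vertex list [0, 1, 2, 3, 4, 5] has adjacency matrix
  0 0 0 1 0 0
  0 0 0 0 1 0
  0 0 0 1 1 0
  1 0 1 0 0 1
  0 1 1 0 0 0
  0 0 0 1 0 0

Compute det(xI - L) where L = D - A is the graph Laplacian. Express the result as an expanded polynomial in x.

x^6 - 10x^5 + 35x^4 - 52x^3 + 32x^2 - 6x

Reading degrees in the order [0, 1, 2, 3, 4, 5] gives [1, 1, 2, 3, 2, 1]; set D = diag(1, 1, 2, 3, 2, 1) and form L = D - A. Computing det(xI - L) by cofactor expansion (or equivalently via sum-over-permutations) gives x^6 - 10x^5 + 35x^4 - 52x^3 + 32x^2 - 6x. Since p(0) = det(-L) = 0, x divides p(x). By the matrix-tree theorem the graph has (1/6) * product of the nonzero eigenvalues = 1 spanning tree.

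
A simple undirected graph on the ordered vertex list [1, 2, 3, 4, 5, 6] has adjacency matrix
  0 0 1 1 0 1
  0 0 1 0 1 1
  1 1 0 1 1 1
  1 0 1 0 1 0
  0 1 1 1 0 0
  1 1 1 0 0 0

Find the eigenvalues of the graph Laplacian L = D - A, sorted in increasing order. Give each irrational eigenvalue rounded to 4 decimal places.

[0, 2.3820, 2.3820, 4.6180, 4.6180, 6]

Reading degrees in the order [1, 2, 3, 4, 5, 6] gives [3, 3, 5, 3, 3, 3]; set D = diag(3, 3, 5, 3, 3, 3) and form L = D - A. Diagonalising L (or applying a numerical eigensolver to the 6x6 matrix) gives the spectrum above. There is one zero in the spectrum, matching the 1 component. By the matrix-tree theorem the graph has (1/6) * product of the nonzero eigenvalues = 121 spanning trees.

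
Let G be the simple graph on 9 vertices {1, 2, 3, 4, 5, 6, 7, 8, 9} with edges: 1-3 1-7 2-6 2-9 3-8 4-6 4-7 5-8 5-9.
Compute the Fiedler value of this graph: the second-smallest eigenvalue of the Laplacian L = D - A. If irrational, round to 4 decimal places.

With the vertex order [1, 2, 3, 4, 5, 6, 7, 8, 9], the degrees are [2, 2, 2, 2, 2, 2, 2, 2, 2], giving D = diag(2, 2, 2, 2, 2, 2, 2, 2, 2) and L = D - A. The smallest Laplacian eigenvalue is always 0. The next one, lambda_2 = 0.4679, measures how hard the graph is to disconnect: larger values mean better connectivity.

0.4679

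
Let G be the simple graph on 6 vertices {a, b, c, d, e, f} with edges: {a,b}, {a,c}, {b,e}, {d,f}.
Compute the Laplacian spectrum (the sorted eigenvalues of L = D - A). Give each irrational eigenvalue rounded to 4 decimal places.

[0, 0, 0.5858, 2, 2, 3.4142]

With the vertex order [a, b, c, d, e, f], the degrees are [2, 2, 1, 1, 1, 1], giving D = diag(2, 2, 1, 1, 1, 1) and L = D - A. The multiplicity of 0 as a Laplacian eigenvalue equals the number of connected components. The 2 zero eigenvalues correspond to the 2 connected components.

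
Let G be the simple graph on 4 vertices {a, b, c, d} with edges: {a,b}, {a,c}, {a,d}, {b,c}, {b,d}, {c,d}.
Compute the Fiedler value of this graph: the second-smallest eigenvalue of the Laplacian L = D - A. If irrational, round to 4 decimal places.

4

Each diagonal entry of L is the vertex degree and each off-diagonal entry is -1 where an edge is present, 0 otherwise; in the order [a, b, c, d] the diagonal is [3, 3, 3, 3]. Computing the eigenvalues of L and sorting gives [0, 4, 4, 4]. The Fiedler value lambda_2 = 4 is strictly positive, so the graph is connected. By the matrix-tree theorem the graph has (1/4) * product of the nonzero eigenvalues = 16 spanning trees.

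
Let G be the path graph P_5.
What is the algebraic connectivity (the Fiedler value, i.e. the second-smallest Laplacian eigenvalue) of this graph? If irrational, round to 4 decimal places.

0.3820

The graph has 5 vertices and degree multiset [2, 2, 2, 1, 1]; D is the diagonal matrix of degrees and L = D - A. The smallest Laplacian eigenvalue is always 0. The next one, lambda_2 = 0.3820, measures how hard the graph is to disconnect: larger values mean better connectivity. There is one zero in the spectrum, matching the 1 component.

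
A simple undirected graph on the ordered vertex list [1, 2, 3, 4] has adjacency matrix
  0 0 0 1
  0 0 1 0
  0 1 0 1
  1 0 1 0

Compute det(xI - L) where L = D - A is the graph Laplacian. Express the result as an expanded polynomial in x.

Reading degrees in the order [1, 2, 3, 4] gives [1, 1, 2, 2]; set D = diag(1, 1, 2, 2) and form L = D - A. L has integer entries, so p(x) = det(xI - L) has integer coefficients. Expanding the determinant yields x^4 - 6x^3 + 10x^2 - 4x. Since p(0) = det(-L) = 0, x divides p(x).

x^4 - 6x^3 + 10x^2 - 4x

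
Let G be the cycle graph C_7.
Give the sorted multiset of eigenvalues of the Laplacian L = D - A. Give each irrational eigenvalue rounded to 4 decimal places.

The graph has 7 vertices and degree multiset [2, 2, 2, 2, 2, 2, 2]; D is the diagonal matrix of degrees and L = D - A. Since every row of L sums to 0, the all-ones vector is in the kernel and 0 is an eigenvalue. The largest eigenvalue, 3.8019, is at most the vertex count 7.

[0, 0.7530, 0.7530, 2.4450, 2.4450, 3.8019, 3.8019]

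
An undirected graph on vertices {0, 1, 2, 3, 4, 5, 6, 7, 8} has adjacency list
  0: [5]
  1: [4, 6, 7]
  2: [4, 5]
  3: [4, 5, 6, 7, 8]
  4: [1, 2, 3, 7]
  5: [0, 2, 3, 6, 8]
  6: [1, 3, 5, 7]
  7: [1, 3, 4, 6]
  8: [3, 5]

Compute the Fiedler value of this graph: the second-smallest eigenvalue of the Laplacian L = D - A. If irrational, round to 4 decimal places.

0.8378

Each diagonal entry of L is the vertex degree and each off-diagonal entry is -1 where an edge is present, 0 otherwise; in the order [0, 1, 2, 3, 4, 5, 6, 7, 8] the diagonal is [1, 3, 2, 5, 4, 5, 4, 4, 2]. The smallest Laplacian eigenvalue is always 0. The next one, lambda_2 = 0.8378, measures how hard the graph is to disconnect: larger values mean better connectivity. By the matrix-tree theorem the graph has (1/9) * product of the nonzero eigenvalues = 849 spanning trees.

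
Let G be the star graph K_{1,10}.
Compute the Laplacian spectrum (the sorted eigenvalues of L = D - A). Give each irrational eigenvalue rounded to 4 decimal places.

The graph has 11 vertices and degree multiset [10, 1, 1, 1, 1, 1, 1, 1, 1, 1, 1]; D is the diagonal matrix of degrees and L = D - A. The multiplicity of 0 as a Laplacian eigenvalue equals the number of connected components. There is one zero in the spectrum, matching the 1 component.

[0, 1, 1, 1, 1, 1, 1, 1, 1, 1, 11]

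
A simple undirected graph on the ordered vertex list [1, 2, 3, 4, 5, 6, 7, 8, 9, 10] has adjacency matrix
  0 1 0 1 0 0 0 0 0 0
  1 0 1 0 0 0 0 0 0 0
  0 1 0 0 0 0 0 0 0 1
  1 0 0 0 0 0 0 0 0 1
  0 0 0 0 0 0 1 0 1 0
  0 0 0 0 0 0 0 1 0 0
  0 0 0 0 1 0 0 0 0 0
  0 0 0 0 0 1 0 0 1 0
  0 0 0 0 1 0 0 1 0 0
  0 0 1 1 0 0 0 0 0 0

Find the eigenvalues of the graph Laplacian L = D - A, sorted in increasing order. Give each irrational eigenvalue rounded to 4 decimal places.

Reading degrees in the order [1, 2, 3, 4, 5, 6, 7, 8, 9, 10] gives [2, 2, 2, 2, 2, 1, 1, 2, 2, 2]; set D = diag(2, 2, 2, 2, 2, 1, 1, 2, 2, 2) and form L = D - A. L is symmetric positive semidefinite, so every eigenvalue is real and nonnegative. The 2 zero eigenvalues correspond to the 2 connected components. There are 2 zeros in the spectrum, matching the 2 components.

[0, 0, 0.3820, 1.3820, 1.3820, 1.3820, 2.6180, 3.6180, 3.6180, 3.6180]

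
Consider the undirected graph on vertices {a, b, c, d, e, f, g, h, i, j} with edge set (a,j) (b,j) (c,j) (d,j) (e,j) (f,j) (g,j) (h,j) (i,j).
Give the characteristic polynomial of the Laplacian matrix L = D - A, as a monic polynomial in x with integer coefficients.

x^10 - 18x^9 + 108x^8 - 336x^7 + 630x^6 - 756x^5 + 588x^4 - 288x^3 + 81x^2 - 10x

Reading degrees in the order [a, b, c, d, e, f, g, h, i, j] gives [1, 1, 1, 1, 1, 1, 1, 1, 1, 9]; set D = diag(1, 1, 1, 1, 1, 1, 1, 1, 1, 9) and form L = D - A. Computing det(xI - L) by cofactor expansion (or equivalently via sum-over-permutations) gives x^10 - 18x^9 + 108x^8 - 336x^7 + 630x^6 - 756x^5 + 588x^4 - 288x^3 + 81x^2 - 10x. The coefficient of x^9 equals -trace(L) = -18, matching the sum of degrees.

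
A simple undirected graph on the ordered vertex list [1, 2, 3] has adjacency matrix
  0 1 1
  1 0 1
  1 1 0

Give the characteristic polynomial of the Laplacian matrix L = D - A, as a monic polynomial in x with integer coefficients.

x^3 - 6x^2 + 9x

With the vertex order [1, 2, 3], the degrees are [2, 2, 2], giving D = diag(2, 2, 2) and L = D - A. L has integer entries, so p(x) = det(xI - L) has integer coefficients. Expanding the determinant yields x^3 - 6x^2 + 9x. Since p(0) = det(-L) = 0, x divides p(x).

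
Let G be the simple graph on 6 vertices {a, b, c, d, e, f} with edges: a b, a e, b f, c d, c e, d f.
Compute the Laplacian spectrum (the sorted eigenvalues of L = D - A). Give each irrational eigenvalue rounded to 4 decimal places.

Reading degrees in the order [a, b, c, d, e, f] gives [2, 2, 2, 2, 2, 2]; set D = diag(2, 2, 2, 2, 2, 2) and form L = D - A. L is symmetric positive semidefinite, so every eigenvalue is real and nonnegative.

[0, 1, 1, 3, 3, 4]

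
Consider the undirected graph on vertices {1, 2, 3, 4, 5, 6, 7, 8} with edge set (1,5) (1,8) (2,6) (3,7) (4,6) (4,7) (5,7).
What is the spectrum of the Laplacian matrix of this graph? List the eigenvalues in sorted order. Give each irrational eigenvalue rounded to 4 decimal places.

Reading degrees in the order [1, 2, 3, 4, 5, 6, 7, 8] gives [2, 1, 1, 2, 2, 2, 3, 1]; set D = diag(2, 1, 1, 2, 2, 2, 3, 1) and form L = D - A. L is symmetric positive semidefinite, so every eigenvalue is real and nonnegative. There is one zero in the spectrum, matching the 1 component.

[0, 0.1981, 0.4915, 1.3204, 1.5550, 2.8258, 3.2470, 4.3623]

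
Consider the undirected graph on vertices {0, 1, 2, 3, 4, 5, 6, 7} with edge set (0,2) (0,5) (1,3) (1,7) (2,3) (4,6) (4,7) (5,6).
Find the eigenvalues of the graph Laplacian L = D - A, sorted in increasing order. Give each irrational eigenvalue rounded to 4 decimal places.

Each diagonal entry of L is the vertex degree and each off-diagonal entry is -1 where an edge is present, 0 otherwise; in the order [0, 1, 2, 3, 4, 5, 6, 7] the diagonal is [2, 2, 2, 2, 2, 2, 2, 2]. Diagonalising L (or applying a numerical eigensolver to the 8x8 matrix) gives the spectrum above. The single zero eigenvalue shows the graph is connected. The largest eigenvalue, 4, is at most the vertex count 8.

[0, 0.5858, 0.5858, 2, 2, 3.4142, 3.4142, 4]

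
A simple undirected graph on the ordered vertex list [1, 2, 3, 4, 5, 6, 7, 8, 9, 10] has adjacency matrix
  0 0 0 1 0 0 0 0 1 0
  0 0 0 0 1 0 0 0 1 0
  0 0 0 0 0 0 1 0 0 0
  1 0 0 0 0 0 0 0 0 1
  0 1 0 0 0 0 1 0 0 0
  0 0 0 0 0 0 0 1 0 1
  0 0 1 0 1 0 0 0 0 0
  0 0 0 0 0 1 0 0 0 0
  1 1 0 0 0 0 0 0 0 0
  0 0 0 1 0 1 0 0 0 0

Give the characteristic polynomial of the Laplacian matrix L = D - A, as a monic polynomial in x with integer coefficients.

x^10 - 18x^9 + 136x^8 - 560x^7 + 1365x^6 - 2002x^5 + 1716x^4 - 792x^3 + 165x^2 - 10x

Reading degrees in the order [1, 2, 3, 4, 5, 6, 7, 8, 9, 10] gives [2, 2, 1, 2, 2, 2, 2, 1, 2, 2]; set D = diag(2, 2, 1, 2, 2, 2, 2, 1, 2, 2) and form L = D - A. L has integer entries, so p(x) = det(xI - L) has integer coefficients. Expanding the determinant yields x^10 - 18x^9 + 136x^8 - 560x^7 + 1365x^6 - 2002x^5 + 1716x^4 - 792x^3 + 165x^2 - 10x. The coefficient of x^9 equals -trace(L) = -18, matching the sum of degrees. By the matrix-tree theorem the graph has (1/10) * product of the nonzero eigenvalues = 1 spanning tree. The largest eigenvalue, 3.9021, is at most the vertex count 10.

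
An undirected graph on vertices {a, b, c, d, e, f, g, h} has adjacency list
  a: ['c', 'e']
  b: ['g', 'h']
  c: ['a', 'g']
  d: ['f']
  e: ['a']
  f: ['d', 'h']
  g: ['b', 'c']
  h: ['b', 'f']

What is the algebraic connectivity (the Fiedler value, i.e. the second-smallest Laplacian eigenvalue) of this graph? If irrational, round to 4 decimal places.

Reading degrees in the order [a, b, c, d, e, f, g, h] gives [2, 2, 2, 1, 1, 2, 2, 2]; set D = diag(2, 2, 2, 1, 1, 2, 2, 2) and form L = D - A. The smallest Laplacian eigenvalue is always 0. The next one, lambda_2 = 0.1522, measures how hard the graph is to disconnect: larger values mean better connectivity.

0.1522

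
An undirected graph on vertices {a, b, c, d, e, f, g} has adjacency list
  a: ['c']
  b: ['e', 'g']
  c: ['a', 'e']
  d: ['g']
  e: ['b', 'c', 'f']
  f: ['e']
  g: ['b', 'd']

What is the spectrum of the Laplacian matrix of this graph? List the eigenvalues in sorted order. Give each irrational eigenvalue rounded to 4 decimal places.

[0, 0.2603, 0.6262, 1.4055, 2.2742, 3.0996, 4.3342]

Each diagonal entry of L is the vertex degree and each off-diagonal entry is -1 where an edge is present, 0 otherwise; in the order [a, b, c, d, e, f, g] the diagonal is [1, 2, 2, 1, 3, 1, 2]. L is symmetric positive semidefinite, so every eigenvalue is real and nonnegative. The single zero eigenvalue shows the graph is connected. There is one zero in the spectrum, matching the 1 component. By the matrix-tree theorem the graph has (1/7) * product of the nonzero eigenvalues = 1 spanning tree.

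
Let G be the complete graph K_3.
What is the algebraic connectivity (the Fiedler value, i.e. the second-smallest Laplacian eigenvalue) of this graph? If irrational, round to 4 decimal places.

The graph has 3 vertices and degree multiset [2, 2, 2]; D is the diagonal matrix of degrees and L = D - A. The smallest Laplacian eigenvalue is always 0. The next one, lambda_2 = 3, measures how hard the graph is to disconnect: larger values mean better connectivity. By the matrix-tree theorem the graph has (1/3) * product of the nonzero eigenvalues = 3 spanning trees.

3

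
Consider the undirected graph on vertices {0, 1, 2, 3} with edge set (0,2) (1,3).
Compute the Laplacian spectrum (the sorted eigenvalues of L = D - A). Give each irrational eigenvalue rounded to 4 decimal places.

[0, 0, 2, 2]

Each diagonal entry of L is the vertex degree and each off-diagonal entry is -1 where an edge is present, 0 otherwise; in the order [0, 1, 2, 3] the diagonal is [1, 1, 1, 1]. Since every row of L sums to 0, the all-ones vector is in the kernel and 0 is an eigenvalue. The 2 zero eigenvalues correspond to the 2 connected components. There are 2 zeros in the spectrum, matching the 2 components. The eigenvalues sum to 4, which equals trace(L) = 2|E|.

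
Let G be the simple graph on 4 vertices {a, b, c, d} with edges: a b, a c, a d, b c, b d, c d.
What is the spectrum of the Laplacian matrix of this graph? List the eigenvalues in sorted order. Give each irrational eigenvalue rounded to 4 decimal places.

Each diagonal entry of L is the vertex degree and each off-diagonal entry is -1 where an edge is present, 0 otherwise; in the order [a, b, c, d] the diagonal is [3, 3, 3, 3]. The multiplicity of 0 as a Laplacian eigenvalue equals the number of connected components. There is one zero in the spectrum, matching the 1 component. By the matrix-tree theorem the graph has (1/4) * product of the nonzero eigenvalues = 16 spanning trees.

[0, 4, 4, 4]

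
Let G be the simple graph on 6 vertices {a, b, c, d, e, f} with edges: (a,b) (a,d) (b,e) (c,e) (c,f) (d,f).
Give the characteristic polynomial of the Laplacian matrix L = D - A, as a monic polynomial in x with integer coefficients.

x^6 - 12x^5 + 54x^4 - 112x^3 + 105x^2 - 36x

With the vertex order [a, b, c, d, e, f], the degrees are [2, 2, 2, 2, 2, 2], giving D = diag(2, 2, 2, 2, 2, 2) and L = D - A. Computing det(xI - L) by cofactor expansion (or equivalently via sum-over-permutations) gives x^6 - 12x^5 + 54x^4 - 112x^3 + 105x^2 - 36x. Since p(0) = det(-L) = 0, x divides p(x). There is one zero in the spectrum, matching the 1 component.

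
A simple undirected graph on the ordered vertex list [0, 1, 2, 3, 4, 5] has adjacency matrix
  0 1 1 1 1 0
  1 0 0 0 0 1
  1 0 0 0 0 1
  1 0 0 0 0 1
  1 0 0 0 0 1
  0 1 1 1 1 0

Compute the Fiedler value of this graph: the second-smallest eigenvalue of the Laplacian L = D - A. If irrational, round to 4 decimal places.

Each diagonal entry of L is the vertex degree and each off-diagonal entry is -1 where an edge is present, 0 otherwise; in the order [0, 1, 2, 3, 4, 5] the diagonal is [4, 2, 2, 2, 2, 4]. Computing the eigenvalues of L and sorting gives [0, 2, 2, 2, 4, 6]. The Fiedler value lambda_2 = 2 is strictly positive, so the graph is connected. By the matrix-tree theorem the graph has (1/6) * product of the nonzero eigenvalues = 32 spanning trees. There is one zero in the spectrum, matching the 1 component.

2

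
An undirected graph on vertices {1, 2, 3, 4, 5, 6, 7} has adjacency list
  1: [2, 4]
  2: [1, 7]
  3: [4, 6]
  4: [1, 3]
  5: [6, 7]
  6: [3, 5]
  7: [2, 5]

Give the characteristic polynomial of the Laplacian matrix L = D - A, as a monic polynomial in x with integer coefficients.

With the vertex order [1, 2, 3, 4, 5, 6, 7], the degrees are [2, 2, 2, 2, 2, 2, 2], giving D = diag(2, 2, 2, 2, 2, 2, 2) and L = D - A. Computing det(xI - L) by cofactor expansion (or equivalently via sum-over-permutations) gives x^7 - 14x^6 + 77x^5 - 210x^4 + 294x^3 - 196x^2 + 49x. The constant term is 0 because L is singular (the all-ones vector lies in its kernel). There is one zero in the spectrum, matching the 1 component.

x^7 - 14x^6 + 77x^5 - 210x^4 + 294x^3 - 196x^2 + 49x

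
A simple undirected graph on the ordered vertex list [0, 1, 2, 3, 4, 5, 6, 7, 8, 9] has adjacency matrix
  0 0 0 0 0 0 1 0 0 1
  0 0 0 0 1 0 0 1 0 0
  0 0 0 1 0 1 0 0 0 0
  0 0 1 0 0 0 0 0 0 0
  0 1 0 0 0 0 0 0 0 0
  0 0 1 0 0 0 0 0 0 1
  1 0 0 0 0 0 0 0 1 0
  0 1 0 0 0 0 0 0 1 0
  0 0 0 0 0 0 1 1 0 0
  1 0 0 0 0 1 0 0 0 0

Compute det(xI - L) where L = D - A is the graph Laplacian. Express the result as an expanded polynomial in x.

x^10 - 18x^9 + 136x^8 - 560x^7 + 1365x^6 - 2002x^5 + 1716x^4 - 792x^3 + 165x^2 - 10x

With the vertex order [0, 1, 2, 3, 4, 5, 6, 7, 8, 9], the degrees are [2, 2, 2, 1, 1, 2, 2, 2, 2, 2], giving D = diag(2, 2, 2, 1, 1, 2, 2, 2, 2, 2) and L = D - A. L has integer entries, so p(x) = det(xI - L) has integer coefficients. Expanding the determinant yields x^10 - 18x^9 + 136x^8 - 560x^7 + 1365x^6 - 2002x^5 + 1716x^4 - 792x^3 + 165x^2 - 10x. The coefficient of x^9 equals -trace(L) = -18, matching the sum of degrees.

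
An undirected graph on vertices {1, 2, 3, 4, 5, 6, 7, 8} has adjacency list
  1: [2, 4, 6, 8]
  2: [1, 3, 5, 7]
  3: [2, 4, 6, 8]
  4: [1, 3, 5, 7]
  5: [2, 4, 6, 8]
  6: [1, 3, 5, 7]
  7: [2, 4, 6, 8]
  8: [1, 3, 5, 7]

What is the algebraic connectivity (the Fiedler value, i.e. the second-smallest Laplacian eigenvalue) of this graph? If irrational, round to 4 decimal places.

With the vertex order [1, 2, 3, 4, 5, 6, 7, 8], the degrees are [4, 4, 4, 4, 4, 4, 4, 4], giving D = diag(4, 4, 4, 4, 4, 4, 4, 4) and L = D - A. Computing the eigenvalues of L and sorting gives [0, 4, 4, 4, 4, 4, 4, 8]. The Fiedler value lambda_2 = 4 is strictly positive, so the graph is connected. By the matrix-tree theorem the graph has (1/8) * product of the nonzero eigenvalues = 4096 spanning trees. There is one zero in the spectrum, matching the 1 component.

4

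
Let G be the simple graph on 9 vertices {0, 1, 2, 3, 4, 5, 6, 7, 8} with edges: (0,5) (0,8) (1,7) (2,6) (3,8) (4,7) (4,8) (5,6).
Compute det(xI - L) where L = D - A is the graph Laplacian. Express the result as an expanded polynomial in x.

x^9 - 16x^8 + 104x^7 - 354x^6 + 678x^5 - 730x^4 + 416x^3 - 108x^2 + 9x

Reading degrees in the order [0, 1, 2, 3, 4, 5, 6, 7, 8] gives [2, 1, 1, 1, 2, 2, 2, 2, 3]; set D = diag(2, 1, 1, 1, 2, 2, 2, 2, 3) and form L = D - A. Computing det(xI - L) by cofactor expansion (or equivalently via sum-over-permutations) gives x^9 - 16x^8 + 104x^7 - 354x^6 + 678x^5 - 730x^4 + 416x^3 - 108x^2 + 9x. The coefficient of x^8 equals -trace(L) = -16, matching the sum of degrees. There is one zero in the spectrum, matching the 1 component. The largest eigenvalue, 4.3699, is at most the vertex count 9.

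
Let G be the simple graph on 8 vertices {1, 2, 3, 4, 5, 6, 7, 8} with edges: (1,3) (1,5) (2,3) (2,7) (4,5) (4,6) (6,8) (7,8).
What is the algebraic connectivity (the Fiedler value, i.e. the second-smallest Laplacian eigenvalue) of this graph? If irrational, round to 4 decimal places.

With the vertex order [1, 2, 3, 4, 5, 6, 7, 8], the degrees are [2, 2, 2, 2, 2, 2, 2, 2], giving D = diag(2, 2, 2, 2, 2, 2, 2, 2) and L = D - A. Computing the eigenvalues of L and sorting gives [0, 0.5858, 0.5858, 2, 2, 3.4142, 3.4142, 4]. The Fiedler value lambda_2 = 0.5858 is strictly positive, so the graph is connected. There is one zero in the spectrum, matching the 1 component.

0.5858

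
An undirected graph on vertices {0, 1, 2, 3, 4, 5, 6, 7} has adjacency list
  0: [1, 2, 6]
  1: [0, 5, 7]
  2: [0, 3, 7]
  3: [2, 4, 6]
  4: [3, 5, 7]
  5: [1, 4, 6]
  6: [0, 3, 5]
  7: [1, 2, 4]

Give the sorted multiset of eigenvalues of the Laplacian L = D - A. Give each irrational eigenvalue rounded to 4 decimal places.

Reading degrees in the order [0, 1, 2, 3, 4, 5, 6, 7] gives [3, 3, 3, 3, 3, 3, 3, 3]; set D = diag(3, 3, 3, 3, 3, 3, 3, 3) and form L = D - A. The multiplicity of 0 as a Laplacian eigenvalue equals the number of connected components. The single zero eigenvalue shows the graph is connected. The eigenvalues sum to 24, which equals trace(L) = 2|E|.

[0, 2, 2, 2, 4, 4, 4, 6]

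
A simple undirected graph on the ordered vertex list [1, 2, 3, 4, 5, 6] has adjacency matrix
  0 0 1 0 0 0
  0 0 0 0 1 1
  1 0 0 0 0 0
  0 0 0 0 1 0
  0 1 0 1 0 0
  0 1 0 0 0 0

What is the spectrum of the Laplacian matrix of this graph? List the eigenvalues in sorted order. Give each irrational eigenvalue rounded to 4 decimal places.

With the vertex order [1, 2, 3, 4, 5, 6], the degrees are [1, 2, 1, 1, 2, 1], giving D = diag(1, 2, 1, 1, 2, 1) and L = D - A. The multiplicity of 0 as a Laplacian eigenvalue equals the number of connected components. The 2 zero eigenvalues correspond to the 2 connected components. There are 2 zeros in the spectrum, matching the 2 components. The largest eigenvalue, 3.4142, is at most the vertex count 6.

[0, 0, 0.5858, 2, 2, 3.4142]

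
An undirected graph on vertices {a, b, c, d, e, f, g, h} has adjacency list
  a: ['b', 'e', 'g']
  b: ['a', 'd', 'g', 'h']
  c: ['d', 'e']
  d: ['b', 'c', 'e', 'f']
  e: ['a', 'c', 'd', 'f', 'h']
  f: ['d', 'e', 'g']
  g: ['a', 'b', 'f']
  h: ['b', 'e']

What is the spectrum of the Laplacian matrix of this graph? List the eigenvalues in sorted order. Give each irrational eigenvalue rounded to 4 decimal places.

[0, 1.4740, 1.8202, 2.7061, 3.8012, 4, 5.6864, 6.5120]

Each diagonal entry of L is the vertex degree and each off-diagonal entry is -1 where an edge is present, 0 otherwise; in the order [a, b, c, d, e, f, g, h] the diagonal is [3, 4, 2, 4, 5, 3, 3, 2]. Since every row of L sums to 0, the all-ones vector is in the kernel and 0 is an eigenvalue. The single zero eigenvalue shows the graph is connected. There is one zero in the spectrum, matching the 1 component.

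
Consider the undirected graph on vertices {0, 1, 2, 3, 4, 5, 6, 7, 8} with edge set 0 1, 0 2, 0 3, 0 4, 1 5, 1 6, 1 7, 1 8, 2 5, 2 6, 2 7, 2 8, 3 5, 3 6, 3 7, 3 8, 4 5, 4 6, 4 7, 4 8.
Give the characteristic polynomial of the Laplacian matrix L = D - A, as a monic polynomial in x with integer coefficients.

x^9 - 40x^8 + 690x^7 - 6720x^6 + 40485x^5 - 154704x^4 + 366560x^3 - 492800x^2 + 288000x

Reading degrees in the order [0, 1, 2, 3, 4, 5, 6, 7, 8] gives [4, 5, 5, 5, 5, 4, 4, 4, 4]; set D = diag(4, 5, 5, 5, 5, 4, 4, 4, 4) and form L = D - A. Computing det(xI - L) by cofactor expansion (or equivalently via sum-over-permutations) gives x^9 - 40x^8 + 690x^7 - 6720x^6 + 40485x^5 - 154704x^4 + 366560x^3 - 492800x^2 + 288000x. Since p(0) = det(-L) = 0, x divides p(x). The eigenvalues sum to 40, which equals trace(L) = 2|E|.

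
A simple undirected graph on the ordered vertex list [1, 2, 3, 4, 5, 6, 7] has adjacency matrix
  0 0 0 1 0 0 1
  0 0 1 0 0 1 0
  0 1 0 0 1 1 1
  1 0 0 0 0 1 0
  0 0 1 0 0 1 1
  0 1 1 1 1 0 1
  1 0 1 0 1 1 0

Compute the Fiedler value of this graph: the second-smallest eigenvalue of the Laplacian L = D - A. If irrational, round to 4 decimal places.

Each diagonal entry of L is the vertex degree and each off-diagonal entry is -1 where an edge is present, 0 otherwise; in the order [1, 2, 3, 4, 5, 6, 7] the diagonal is [2, 2, 4, 2, 3, 5, 4]. The sorted Laplacian eigenvalues are [0, 1.1227, 2.1333, 2.7298, 4.5943, 5.2506, 6.1693]; the algebraic connectivity is the second entry, 1.1227. The largest eigenvalue, 6.1693, is at most the vertex count 7.

1.1227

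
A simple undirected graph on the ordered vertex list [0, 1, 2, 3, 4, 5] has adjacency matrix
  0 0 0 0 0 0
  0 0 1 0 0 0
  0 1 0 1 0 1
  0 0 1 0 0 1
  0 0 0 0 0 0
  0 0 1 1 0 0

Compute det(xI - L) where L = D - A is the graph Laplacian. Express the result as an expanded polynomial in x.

Each diagonal entry of L is the vertex degree and each off-diagonal entry is -1 where an edge is present, 0 otherwise; in the order [0, 1, 2, 3, 4, 5] the diagonal is [0, 1, 3, 2, 0, 2]. L has integer entries, so p(x) = det(xI - L) has integer coefficients. Expanding the determinant yields x^6 - 8x^5 + 19x^4 - 12x^3. The coefficient of x^5 equals -trace(L) = -8, matching the sum of degrees. There are 3 zeros in the spectrum, matching the 3 components.

x^6 - 8x^5 + 19x^4 - 12x^3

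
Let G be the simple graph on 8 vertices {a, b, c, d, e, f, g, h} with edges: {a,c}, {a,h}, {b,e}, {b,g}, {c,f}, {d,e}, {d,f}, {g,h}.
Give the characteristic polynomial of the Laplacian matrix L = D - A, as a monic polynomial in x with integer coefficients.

Reading degrees in the order [a, b, c, d, e, f, g, h] gives [2, 2, 2, 2, 2, 2, 2, 2]; set D = diag(2, 2, 2, 2, 2, 2, 2, 2) and form L = D - A. Computing det(xI - L) by cofactor expansion (or equivalently via sum-over-permutations) gives x^8 - 16x^7 + 104x^6 - 352x^5 + 660x^4 - 672x^3 + 336x^2 - 64x. The constant term is 0 because L is singular (the all-ones vector lies in its kernel).

x^8 - 16x^7 + 104x^6 - 352x^5 + 660x^4 - 672x^3 + 336x^2 - 64x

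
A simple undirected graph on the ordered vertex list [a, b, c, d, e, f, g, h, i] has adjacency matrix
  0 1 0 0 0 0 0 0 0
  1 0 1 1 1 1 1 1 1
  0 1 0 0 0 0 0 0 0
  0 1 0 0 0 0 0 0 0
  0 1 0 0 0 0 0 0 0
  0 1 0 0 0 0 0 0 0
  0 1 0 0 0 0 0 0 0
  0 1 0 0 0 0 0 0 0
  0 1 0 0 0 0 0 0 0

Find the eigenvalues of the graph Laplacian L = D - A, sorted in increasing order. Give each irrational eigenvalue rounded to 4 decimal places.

[0, 1, 1, 1, 1, 1, 1, 1, 9]

With the vertex order [a, b, c, d, e, f, g, h, i], the degrees are [1, 8, 1, 1, 1, 1, 1, 1, 1], giving D = diag(1, 8, 1, 1, 1, 1, 1, 1, 1) and L = D - A. L is symmetric positive semidefinite, so every eigenvalue is real and nonnegative.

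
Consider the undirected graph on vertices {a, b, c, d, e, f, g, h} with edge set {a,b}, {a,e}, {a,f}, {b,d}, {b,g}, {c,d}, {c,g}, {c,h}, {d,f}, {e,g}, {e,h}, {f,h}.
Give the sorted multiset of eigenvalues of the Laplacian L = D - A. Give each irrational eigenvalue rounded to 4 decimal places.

[0, 2, 2, 2, 4, 4, 4, 6]

Each diagonal entry of L is the vertex degree and each off-diagonal entry is -1 where an edge is present, 0 otherwise; in the order [a, b, c, d, e, f, g, h] the diagonal is [3, 3, 3, 3, 3, 3, 3, 3]. The multiplicity of 0 as a Laplacian eigenvalue equals the number of connected components. The single zero eigenvalue shows the graph is connected. By the matrix-tree theorem the graph has (1/8) * product of the nonzero eigenvalues = 384 spanning trees.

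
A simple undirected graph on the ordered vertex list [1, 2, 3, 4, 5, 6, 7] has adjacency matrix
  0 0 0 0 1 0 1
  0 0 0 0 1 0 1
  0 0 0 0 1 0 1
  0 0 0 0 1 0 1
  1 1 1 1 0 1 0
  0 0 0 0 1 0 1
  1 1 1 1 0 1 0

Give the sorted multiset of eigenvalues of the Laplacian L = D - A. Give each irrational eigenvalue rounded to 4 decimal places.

[0, 2, 2, 2, 2, 5, 7]

Reading degrees in the order [1, 2, 3, 4, 5, 6, 7] gives [2, 2, 2, 2, 5, 2, 5]; set D = diag(2, 2, 2, 2, 5, 2, 5) and form L = D - A. L is symmetric positive semidefinite, so every eigenvalue is real and nonnegative. The single zero eigenvalue shows the graph is connected.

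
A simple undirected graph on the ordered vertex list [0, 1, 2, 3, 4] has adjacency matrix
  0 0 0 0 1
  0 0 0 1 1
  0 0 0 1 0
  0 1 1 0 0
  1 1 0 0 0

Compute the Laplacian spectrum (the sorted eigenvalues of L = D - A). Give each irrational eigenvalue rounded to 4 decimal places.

[0, 0.3820, 1.3820, 2.6180, 3.6180]

Each diagonal entry of L is the vertex degree and each off-diagonal entry is -1 where an edge is present, 0 otherwise; in the order [0, 1, 2, 3, 4] the diagonal is [1, 2, 1, 2, 2]. L is symmetric positive semidefinite, so every eigenvalue is real and nonnegative. By the matrix-tree theorem the graph has (1/5) * product of the nonzero eigenvalues = 1 spanning tree. The largest eigenvalue, 3.6180, is at most the vertex count 5.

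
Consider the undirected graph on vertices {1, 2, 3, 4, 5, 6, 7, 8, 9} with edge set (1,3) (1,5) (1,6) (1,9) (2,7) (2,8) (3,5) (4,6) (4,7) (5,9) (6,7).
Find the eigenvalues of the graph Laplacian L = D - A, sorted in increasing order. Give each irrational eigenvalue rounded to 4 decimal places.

Each diagonal entry of L is the vertex degree and each off-diagonal entry is -1 where an edge is present, 0 otherwise; in the order [1, 2, 3, 4, 5, 6, 7, 8, 9] the diagonal is [4, 2, 2, 2, 3, 3, 3, 1, 2]. Since every row of L sums to 0, the all-ones vector is in the kernel and 0 is an eigenvalue. The eigenvalues sum to 22, which equals trace(L) = 2|E|.

[0, 0.2230, 0.7191, 2, 2.3411, 3.2717, 4, 4.1554, 5.2898]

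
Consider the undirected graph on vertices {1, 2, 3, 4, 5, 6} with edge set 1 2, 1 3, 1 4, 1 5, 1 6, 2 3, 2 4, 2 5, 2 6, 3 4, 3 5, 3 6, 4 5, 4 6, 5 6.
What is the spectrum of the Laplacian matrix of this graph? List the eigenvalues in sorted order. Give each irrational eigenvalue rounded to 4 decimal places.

Reading degrees in the order [1, 2, 3, 4, 5, 6] gives [5, 5, 5, 5, 5, 5]; set D = diag(5, 5, 5, 5, 5, 5) and form L = D - A. Since every row of L sums to 0, the all-ones vector is in the kernel and 0 is an eigenvalue. By the matrix-tree theorem the graph has (1/6) * product of the nonzero eigenvalues = 1296 spanning trees.

[0, 6, 6, 6, 6, 6]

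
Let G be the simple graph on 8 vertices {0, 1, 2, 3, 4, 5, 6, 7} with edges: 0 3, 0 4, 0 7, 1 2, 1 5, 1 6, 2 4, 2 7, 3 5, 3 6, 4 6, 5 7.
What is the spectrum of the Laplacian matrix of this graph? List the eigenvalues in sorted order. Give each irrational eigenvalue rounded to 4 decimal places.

[0, 2, 2, 2, 4, 4, 4, 6]

Reading degrees in the order [0, 1, 2, 3, 4, 5, 6, 7] gives [3, 3, 3, 3, 3, 3, 3, 3]; set D = diag(3, 3, 3, 3, 3, 3, 3, 3) and form L = D - A. The multiplicity of 0 as a Laplacian eigenvalue equals the number of connected components. The single zero eigenvalue shows the graph is connected. By the matrix-tree theorem the graph has (1/8) * product of the nonzero eigenvalues = 384 spanning trees.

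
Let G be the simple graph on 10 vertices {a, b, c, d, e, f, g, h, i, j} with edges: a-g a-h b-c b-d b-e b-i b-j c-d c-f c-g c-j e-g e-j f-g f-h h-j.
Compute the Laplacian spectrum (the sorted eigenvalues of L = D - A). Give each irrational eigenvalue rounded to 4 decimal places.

Reading degrees in the order [a, b, c, d, e, f, g, h, i, j] gives [2, 5, 5, 2, 3, 3, 4, 3, 1, 4]; set D = diag(2, 5, 5, 2, 3, 3, 4, 3, 1, 4) and form L = D - A. Diagonalising L (or applying a numerical eigensolver to the 10x10 matrix) gives the spectrum above. By the matrix-tree theorem the graph has (1/10) * product of the nonzero eigenvalues = 1436 spanning trees.

[0, 0.7430, 1.3647, 2.1246, 2.4543, 2.8891, 4.3858, 5.2850, 6.0547, 6.6989]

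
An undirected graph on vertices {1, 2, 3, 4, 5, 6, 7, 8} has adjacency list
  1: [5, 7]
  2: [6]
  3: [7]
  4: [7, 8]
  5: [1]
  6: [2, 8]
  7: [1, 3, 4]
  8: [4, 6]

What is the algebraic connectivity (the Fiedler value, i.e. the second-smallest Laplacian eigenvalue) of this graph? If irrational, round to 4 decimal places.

Reading degrees in the order [1, 2, 3, 4, 5, 6, 7, 8] gives [2, 1, 1, 2, 1, 2, 3, 2]; set D = diag(2, 1, 1, 2, 1, 2, 3, 2) and form L = D - A. The smallest Laplacian eigenvalue is always 0. The next one, lambda_2 = 0.1864, measures how hard the graph is to disconnect: larger values mean better connectivity. By the matrix-tree theorem the graph has (1/8) * product of the nonzero eigenvalues = 1 spanning tree.

0.1864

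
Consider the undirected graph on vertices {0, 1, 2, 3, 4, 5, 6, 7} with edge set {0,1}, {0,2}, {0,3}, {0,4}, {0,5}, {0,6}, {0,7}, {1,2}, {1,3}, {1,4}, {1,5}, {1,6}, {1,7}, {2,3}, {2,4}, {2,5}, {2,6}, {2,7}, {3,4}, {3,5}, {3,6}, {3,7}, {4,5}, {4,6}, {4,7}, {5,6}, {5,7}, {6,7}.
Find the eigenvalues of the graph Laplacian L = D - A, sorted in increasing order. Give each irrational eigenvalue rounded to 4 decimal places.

[0, 8, 8, 8, 8, 8, 8, 8]

Reading degrees in the order [0, 1, 2, 3, 4, 5, 6, 7] gives [7, 7, 7, 7, 7, 7, 7, 7]; set D = diag(7, 7, 7, 7, 7, 7, 7, 7) and form L = D - A. Diagonalising L (or applying a numerical eigensolver to the 8x8 matrix) gives the spectrum above. The single zero eigenvalue shows the graph is connected. The eigenvalues sum to 56, which equals trace(L) = 2|E|. There is one zero in the spectrum, matching the 1 component.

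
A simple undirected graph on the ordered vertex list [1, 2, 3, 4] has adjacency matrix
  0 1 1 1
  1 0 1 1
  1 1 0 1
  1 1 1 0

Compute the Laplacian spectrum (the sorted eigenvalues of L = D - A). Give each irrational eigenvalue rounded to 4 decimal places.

[0, 4, 4, 4]

Reading degrees in the order [1, 2, 3, 4] gives [3, 3, 3, 3]; set D = diag(3, 3, 3, 3) and form L = D - A. The multiplicity of 0 as a Laplacian eigenvalue equals the number of connected components. There is one zero in the spectrum, matching the 1 component.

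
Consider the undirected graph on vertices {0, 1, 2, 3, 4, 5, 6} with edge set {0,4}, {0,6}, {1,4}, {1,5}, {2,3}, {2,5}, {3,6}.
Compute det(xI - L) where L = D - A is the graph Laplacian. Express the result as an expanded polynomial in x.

x^7 - 14x^6 + 77x^5 - 210x^4 + 294x^3 - 196x^2 + 49x

Reading degrees in the order [0, 1, 2, 3, 4, 5, 6] gives [2, 2, 2, 2, 2, 2, 2]; set D = diag(2, 2, 2, 2, 2, 2, 2) and form L = D - A. Computing det(xI - L) by cofactor expansion (or equivalently via sum-over-permutations) gives x^7 - 14x^6 + 77x^5 - 210x^4 + 294x^3 - 196x^2 + 49x. The coefficient of x^6 equals -trace(L) = -14, matching the sum of degrees.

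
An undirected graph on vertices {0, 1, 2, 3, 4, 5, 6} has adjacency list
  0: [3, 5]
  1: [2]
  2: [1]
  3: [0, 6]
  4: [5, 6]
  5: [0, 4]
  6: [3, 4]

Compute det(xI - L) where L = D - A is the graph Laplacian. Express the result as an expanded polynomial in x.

Reading degrees in the order [0, 1, 2, 3, 4, 5, 6] gives [2, 1, 1, 2, 2, 2, 2]; set D = diag(2, 1, 1, 2, 2, 2, 2) and form L = D - A. L has integer entries, so p(x) = det(xI - L) has integer coefficients. Expanding the determinant yields x^7 - 12x^6 + 55x^5 - 120x^4 + 125x^3 - 50x^2. The coefficient of x^6 equals -trace(L) = -12, matching the sum of degrees. The largest eigenvalue, 3.6180, is at most the vertex count 7.

x^7 - 12x^6 + 55x^5 - 120x^4 + 125x^3 - 50x^2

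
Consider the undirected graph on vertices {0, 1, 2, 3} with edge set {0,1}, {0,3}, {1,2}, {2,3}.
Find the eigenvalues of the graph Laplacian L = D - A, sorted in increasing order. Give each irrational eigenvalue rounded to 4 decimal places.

Reading degrees in the order [0, 1, 2, 3] gives [2, 2, 2, 2]; set D = diag(2, 2, 2, 2) and form L = D - A. Since every row of L sums to 0, the all-ones vector is in the kernel and 0 is an eigenvalue. The eigenvalues sum to 8, which equals trace(L) = 2|E|.

[0, 2, 2, 4]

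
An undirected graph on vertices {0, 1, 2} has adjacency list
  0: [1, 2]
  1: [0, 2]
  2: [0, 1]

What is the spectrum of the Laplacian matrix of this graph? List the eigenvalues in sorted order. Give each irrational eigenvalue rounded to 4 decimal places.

Reading degrees in the order [0, 1, 2] gives [2, 2, 2]; set D = diag(2, 2, 2) and form L = D - A. Diagonalising L (or applying a numerical eigensolver to the 3x3 matrix) gives the spectrum above. The single zero eigenvalue shows the graph is connected. There is one zero in the spectrum, matching the 1 component. By the matrix-tree theorem the graph has (1/3) * product of the nonzero eigenvalues = 3 spanning trees.

[0, 3, 3]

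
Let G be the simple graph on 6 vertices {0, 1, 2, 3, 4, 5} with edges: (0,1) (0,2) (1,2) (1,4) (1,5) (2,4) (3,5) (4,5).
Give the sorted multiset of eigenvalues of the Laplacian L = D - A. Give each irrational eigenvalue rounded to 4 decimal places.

[0, 0.7312, 2.1353, 3.4659, 4.5494, 5.1183]

Reading degrees in the order [0, 1, 2, 3, 4, 5] gives [2, 4, 3, 1, 3, 3]; set D = diag(2, 4, 3, 1, 3, 3) and form L = D - A. L is symmetric positive semidefinite, so every eigenvalue is real and nonnegative.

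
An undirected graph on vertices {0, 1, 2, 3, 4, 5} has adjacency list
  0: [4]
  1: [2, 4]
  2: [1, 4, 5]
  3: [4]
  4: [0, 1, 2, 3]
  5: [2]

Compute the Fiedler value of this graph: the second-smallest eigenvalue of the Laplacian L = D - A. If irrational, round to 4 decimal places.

Reading degrees in the order [0, 1, 2, 3, 4, 5] gives [1, 2, 3, 1, 4, 1]; set D = diag(1, 2, 3, 1, 4, 1) and form L = D - A. The sorted Laplacian eigenvalues are [0, 0.6314, 1, 1.4738, 3.7877, 5.1071]; the algebraic connectivity is the second entry, 0.6314. There is one zero in the spectrum, matching the 1 component. The eigenvalues sum to 12, which equals trace(L) = 2|E|.

0.6314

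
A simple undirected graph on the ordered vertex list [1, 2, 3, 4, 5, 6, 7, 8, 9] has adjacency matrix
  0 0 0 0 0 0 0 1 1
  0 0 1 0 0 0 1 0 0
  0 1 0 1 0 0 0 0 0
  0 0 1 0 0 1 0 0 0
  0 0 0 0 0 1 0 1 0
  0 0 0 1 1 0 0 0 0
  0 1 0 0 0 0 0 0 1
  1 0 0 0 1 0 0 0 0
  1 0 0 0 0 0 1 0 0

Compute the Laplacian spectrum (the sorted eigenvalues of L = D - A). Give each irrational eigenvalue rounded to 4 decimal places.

[0, 0.4679, 0.4679, 1.6527, 1.6527, 3, 3, 3.8794, 3.8794]

With the vertex order [1, 2, 3, 4, 5, 6, 7, 8, 9], the degrees are [2, 2, 2, 2, 2, 2, 2, 2, 2], giving D = diag(2, 2, 2, 2, 2, 2, 2, 2, 2) and L = D - A. L is symmetric positive semidefinite, so every eigenvalue is real and nonnegative. The largest eigenvalue, 3.8794, is at most the vertex count 9.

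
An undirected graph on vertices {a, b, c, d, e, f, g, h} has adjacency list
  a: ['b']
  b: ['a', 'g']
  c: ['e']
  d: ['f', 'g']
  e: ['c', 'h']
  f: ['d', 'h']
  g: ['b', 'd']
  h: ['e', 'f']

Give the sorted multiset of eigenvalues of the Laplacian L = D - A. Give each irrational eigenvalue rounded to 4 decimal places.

[0, 0.1522, 0.5858, 1.2346, 2, 2.7654, 3.4142, 3.8478]

Each diagonal entry of L is the vertex degree and each off-diagonal entry is -1 where an edge is present, 0 otherwise; in the order [a, b, c, d, e, f, g, h] the diagonal is [1, 2, 1, 2, 2, 2, 2, 2]. Diagonalising L (or applying a numerical eigensolver to the 8x8 matrix) gives the spectrum above. The single zero eigenvalue shows the graph is connected. By the matrix-tree theorem the graph has (1/8) * product of the nonzero eigenvalues = 1 spanning tree.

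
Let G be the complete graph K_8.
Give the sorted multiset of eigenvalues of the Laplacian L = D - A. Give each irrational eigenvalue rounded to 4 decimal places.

[0, 8, 8, 8, 8, 8, 8, 8]

The graph has 8 vertices and degree multiset [7, 7, 7, 7, 7, 7, 7, 7]; D is the diagonal matrix of degrees and L = D - A. L is symmetric positive semidefinite, so every eigenvalue is real and nonnegative. There is one zero in the spectrum, matching the 1 component.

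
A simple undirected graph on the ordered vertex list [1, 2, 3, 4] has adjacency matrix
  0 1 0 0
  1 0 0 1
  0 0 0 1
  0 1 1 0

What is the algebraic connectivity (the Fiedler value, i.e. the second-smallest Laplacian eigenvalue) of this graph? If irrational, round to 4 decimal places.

0.5858

Reading degrees in the order [1, 2, 3, 4] gives [1, 2, 1, 2]; set D = diag(1, 2, 1, 2) and form L = D - A. Computing the eigenvalues of L and sorting gives [0, 0.5858, 2, 3.4142]. The Fiedler value lambda_2 = 0.5858 is strictly positive, so the graph is connected. By the matrix-tree theorem the graph has (1/4) * product of the nonzero eigenvalues = 1 spanning tree.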